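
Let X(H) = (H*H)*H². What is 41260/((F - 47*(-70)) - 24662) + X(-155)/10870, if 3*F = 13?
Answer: 7399789235155/139359922 ≈ 53098.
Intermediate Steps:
F = 13/3 (F = (⅓)*13 = 13/3 ≈ 4.3333)
X(H) = H⁴ (X(H) = H²*H² = H⁴)
41260/((F - 47*(-70)) - 24662) + X(-155)/10870 = 41260/((13/3 - 47*(-70)) - 24662) + (-155)⁴/10870 = 41260/((13/3 + 3290) - 24662) + 577200625*(1/10870) = 41260/(9883/3 - 24662) + 115440125/2174 = 41260/(-64103/3) + 115440125/2174 = 41260*(-3/64103) + 115440125/2174 = -123780/64103 + 115440125/2174 = 7399789235155/139359922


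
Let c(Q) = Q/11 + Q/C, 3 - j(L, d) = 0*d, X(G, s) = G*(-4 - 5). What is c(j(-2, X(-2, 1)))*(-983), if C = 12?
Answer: -22609/44 ≈ -513.84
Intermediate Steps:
X(G, s) = -9*G (X(G, s) = G*(-9) = -9*G)
j(L, d) = 3 (j(L, d) = 3 - 0*d = 3 - 1*0 = 3 + 0 = 3)
c(Q) = 23*Q/132 (c(Q) = Q/11 + Q/12 = 23*Q/132)
c(j(-2, X(-2, 1)))*(-983) = ((23/132)*3)*(-983) = (23/44)*(-983) = -22609/44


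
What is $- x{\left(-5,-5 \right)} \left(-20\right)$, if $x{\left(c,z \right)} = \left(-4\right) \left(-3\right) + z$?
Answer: $140$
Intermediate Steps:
$x{\left(c,z \right)} = 12 + z$
$- x{\left(-5,-5 \right)} \left(-20\right) = - (12 - 5) \left(-20\right) = \left(-1\right) 7 \left(-20\right) = \left(-7\right) \left(-20\right) = 140$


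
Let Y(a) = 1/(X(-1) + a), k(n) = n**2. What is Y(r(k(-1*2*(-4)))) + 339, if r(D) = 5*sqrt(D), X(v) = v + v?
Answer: 12883/38 ≈ 339.03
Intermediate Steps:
X(v) = 2*v
Y(a) = 1/(-2 + a) (Y(a) = 1/(2*(-1) + a) = 1/(-2 + a))
Y(r(k(-1*2*(-4)))) + 339 = 1/(-2 + 5*sqrt((-1*2*(-4))**2)) + 339 = 1/(-2 + 5*sqrt((-2*(-4))**2)) + 339 = 1/(-2 + 5*sqrt(8**2)) + 339 = 1/(-2 + 5*sqrt(64)) + 339 = 1/(-2 + 5*8) + 339 = 1/(-2 + 40) + 339 = 1/38 + 339 = 12883/38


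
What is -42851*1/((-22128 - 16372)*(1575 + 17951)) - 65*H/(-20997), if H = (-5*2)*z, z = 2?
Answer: -976376557553/15784515747000 ≈ -0.061857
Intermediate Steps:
H = -20 (H = -5*2*2 = -10*2 = -20)
-42851*1/((-22128 - 16372)*(1575 + 17951)) - 65*H/(-20997) = -42851*1/((-22128 - 16372)*(1575 + 17951)) - 65*(-20)/(-20997) = -42851/(19526*(-38500)) + 1300*(-1/20997) = -42851/(-751751000) - 1300/20997 = -42851*(-1/751751000) - 1300/20997 = 42851/751751000 - 1300/20997 = -976376557553/15784515747000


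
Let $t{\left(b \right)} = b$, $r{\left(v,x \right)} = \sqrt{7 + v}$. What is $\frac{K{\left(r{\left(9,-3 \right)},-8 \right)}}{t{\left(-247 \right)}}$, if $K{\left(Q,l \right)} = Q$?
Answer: $- \frac{4}{247} \approx -0.016194$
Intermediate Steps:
$\frac{K{\left(r{\left(9,-3 \right)},-8 \right)}}{t{\left(-247 \right)}} = \frac{\sqrt{7 + 9}}{-247} = \sqrt{16} \left(- \frac{1}{247}\right) = 4 \left(- \frac{1}{247}\right) = - \frac{4}{247}$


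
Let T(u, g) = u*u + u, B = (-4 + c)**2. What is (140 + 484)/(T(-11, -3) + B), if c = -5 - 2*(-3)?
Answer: 624/119 ≈ 5.2437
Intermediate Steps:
c = 1 (c = -5 + 6 = 1)
B = 9 (B = (-4 + 1)**2 = (-3)**2 = 9)
T(u, g) = u + u**2 (T(u, g) = u**2 + u = u + u**2)
(140 + 484)/(T(-11, -3) + B) = (140 + 484)/(-11*(1 - 11) + 9) = 624/(-11*(-10) + 9) = 624/(110 + 9) = 624/119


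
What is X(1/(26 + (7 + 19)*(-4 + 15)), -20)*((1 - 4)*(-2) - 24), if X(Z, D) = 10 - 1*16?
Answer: 108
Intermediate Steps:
X(Z, D) = -6 (X(Z, D) = 10 - 16 = -6)
X(1/(26 + (7 + 19)*(-4 + 15)), -20)*((1 - 4)*(-2) - 24) = -6*((1 - 4)*(-2) - 24) = -6*(-3*(-2) - 24) = -6*(6 - 24) = -6*(-18) = 108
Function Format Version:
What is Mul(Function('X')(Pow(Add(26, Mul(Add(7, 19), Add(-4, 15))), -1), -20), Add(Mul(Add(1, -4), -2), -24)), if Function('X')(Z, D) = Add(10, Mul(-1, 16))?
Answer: 108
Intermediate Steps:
Function('X')(Z, D) = -6 (Function('X')(Z, D) = Add(10, -16) = -6)
Mul(Function('X')(Pow(Add(26, Mul(Add(7, 19), Add(-4, 15))), -1), -20), Add(Mul(Add(1, -4), -2), -24)) = Mul(-6, Add(Mul(Add(1, -4), -2), -24)) = Mul(-6, Add(Mul(-3, -2), -24)) = Mul(-6, Add(6, -24)) = Mul(-6, -18) = 108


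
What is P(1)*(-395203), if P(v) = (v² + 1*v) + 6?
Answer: -3161624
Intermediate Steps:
P(v) = 6 + v + v² (P(v) = (v² + v) + 6 = (v + v²) + 6 = 6 + v + v²)
P(1)*(-395203) = (6 + 1 + 1²)*(-395203) = (6 + 1 + 1)*(-395203) = 8*(-395203) = -3161624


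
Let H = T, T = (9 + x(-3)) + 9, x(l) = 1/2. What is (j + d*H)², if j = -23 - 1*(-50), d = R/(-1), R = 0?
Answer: 729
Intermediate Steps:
x(l) = ½
d = 0 (d = 0/(-1) = 0*(-1) = 0)
T = 37/2 (T = (9 + ½) + 9 = 19/2 + 9 = 37/2 ≈ 18.500)
j = 27 (j = -23 + 50 = 27)
H = 37/2 ≈ 18.500
(j + d*H)² = (27 + 0*(37/2))² = (27 + 0)² = 27² = 729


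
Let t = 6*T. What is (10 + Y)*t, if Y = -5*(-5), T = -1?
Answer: -210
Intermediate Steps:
Y = 25
t = -6 (t = 6*(-1) = -6)
(10 + Y)*t = (10 + 25)*(-6) = 35*(-6) = -210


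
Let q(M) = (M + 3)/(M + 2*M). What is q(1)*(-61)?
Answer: -244/3 ≈ -81.333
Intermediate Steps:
q(M) = (3 + M)/(3*M) (q(M) = (3 + M)/((3*M)) = (3 + M)*(1/(3*M)) = (3 + M)/(3*M))
q(1)*(-61) = ((⅓)*(3 + 1)/1)*(-61) = ((⅓)*1*4)*(-61) = (4/3)*(-61) = -244/3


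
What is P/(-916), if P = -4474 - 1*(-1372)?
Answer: 1551/458 ≈ 3.3865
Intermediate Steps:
P = -3102 (P = -4474 + 1372 = -3102)
P/(-916) = -3102/(-916) = -3102*(-1/916) = 1551/458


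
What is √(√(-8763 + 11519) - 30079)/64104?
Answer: √(-30079 + 2*√689)/64104 ≈ 0.0027031*I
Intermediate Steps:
√(√(-8763 + 11519) - 30079)/64104 = √(√2756 - 30079)*(1/64104) = √(2*√689 - 30079)*(1/64104) = √(-30079 + 2*√689)*(1/64104) = √(-30079 + 2*√689)/64104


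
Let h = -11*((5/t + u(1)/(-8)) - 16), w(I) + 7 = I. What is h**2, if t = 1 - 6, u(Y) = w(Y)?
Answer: 511225/16 ≈ 31952.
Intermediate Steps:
w(I) = -7 + I
u(Y) = -7 + Y
t = -5
h = 715/4 (h = -11*((5/(-5) + (-7 + 1)/(-8)) - 16) = -11*((5*(-1/5) - 6*(-1/8)) - 16) = -11*((-1 + 3/4) - 16) = -11*(-1/4 - 16) = -11*(-65/4) = 715/4 ≈ 178.75)
h**2 = (715/4)**2 = 511225/16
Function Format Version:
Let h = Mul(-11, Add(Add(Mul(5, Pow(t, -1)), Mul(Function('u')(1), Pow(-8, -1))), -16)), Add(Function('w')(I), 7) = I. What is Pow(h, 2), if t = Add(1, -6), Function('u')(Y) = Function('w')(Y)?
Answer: Rational(511225, 16) ≈ 31952.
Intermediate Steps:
Function('w')(I) = Add(-7, I)
Function('u')(Y) = Add(-7, Y)
t = -5
h = Rational(715, 4) (h = Mul(-11, Add(Add(Mul(5, Pow(-5, -1)), Mul(Add(-7, 1), Pow(-8, -1))), -16)) = Mul(-11, Add(Add(Mul(5, Rational(-1, 5)), Mul(-6, Rational(-1, 8))), -16)) = Mul(-11, Add(Add(-1, Rational(3, 4)), -16)) = Mul(-11, Add(Rational(-1, 4), -16)) = Mul(-11, Rational(-65, 4)) = Rational(715, 4) ≈ 178.75)
Pow(h, 2) = Pow(Rational(715, 4), 2) = Rational(511225, 16)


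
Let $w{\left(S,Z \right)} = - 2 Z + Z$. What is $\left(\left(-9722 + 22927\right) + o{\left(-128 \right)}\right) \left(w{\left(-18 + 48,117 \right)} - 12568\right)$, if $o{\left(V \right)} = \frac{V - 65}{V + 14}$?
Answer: $- \frac{19098066655}{114} \approx -1.6753 \cdot 10^{8}$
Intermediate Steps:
$o{\left(V \right)} = \frac{-65 + V}{14 + V}$
$w{\left(S,Z \right)} = - Z$
$\left(\left(-9722 + 22927\right) + o{\left(-128 \right)}\right) \left(w{\left(-18 + 48,117 \right)} - 12568\right) = \left(\left(-9722 + 22927\right) + \frac{-65 - 128}{14 - 128}\right) \left(\left(-1\right) 117 - 12568\right) = \left(13205 + \frac{1}{-114} \left(-193\right)\right) \left(-117 - 12568\right) = \left(13205 - - \frac{193}{114}\right) \left(-12685\right) = \left(13205 + \frac{193}{114}\right) \left(-12685\right) = \frac{1505563}{114} \left(-12685\right) = - \frac{19098066655}{114}$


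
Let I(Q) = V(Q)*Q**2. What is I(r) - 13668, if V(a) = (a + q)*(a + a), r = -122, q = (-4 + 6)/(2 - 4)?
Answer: 446684940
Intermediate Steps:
q = -1 (q = 2/(-2) = 2*(-1/2) = -1)
V(a) = 2*a*(-1 + a) (V(a) = (a - 1)*(a + a) = (-1 + a)*(2*a) = 2*a*(-1 + a))
I(Q) = 2*Q**3*(-1 + Q) (I(Q) = (2*Q*(-1 + Q))*Q**2 = 2*Q**3*(-1 + Q))
I(r) - 13668 = 2*(-122)**3*(-1 - 122) - 13668 = 2*(-1815848)*(-123) - 13668 = 446698608 - 13668 = 446684940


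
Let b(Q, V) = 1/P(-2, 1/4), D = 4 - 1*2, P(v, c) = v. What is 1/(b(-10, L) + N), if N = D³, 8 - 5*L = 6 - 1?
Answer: 2/15 ≈ 0.13333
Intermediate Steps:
L = ⅗ (L = 8/5 - (6 - 1)/5 = 8/5 - ⅕*5 = 8/5 - 1 = ⅗ ≈ 0.60000)
D = 2 (D = 4 - 2 = 2)
b(Q, V) = -½ (b(Q, V) = 1/(-2) = -½)
N = 8 (N = 2³ = 8)
1/(b(-10, L) + N) = 1/(-½ + 8) = 1/(15/2) = 2/15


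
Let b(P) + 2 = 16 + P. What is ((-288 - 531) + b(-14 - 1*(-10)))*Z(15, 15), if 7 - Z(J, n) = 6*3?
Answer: 8899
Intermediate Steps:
Z(J, n) = -11 (Z(J, n) = 7 - 6*3 = 7 - 1*18 = 7 - 18 = -11)
b(P) = 14 + P (b(P) = -2 + (16 + P) = 14 + P)
((-288 - 531) + b(-14 - 1*(-10)))*Z(15, 15) = ((-288 - 531) + (14 + (-14 - 1*(-10))))*(-11) = (-819 + (14 + (-14 + 10)))*(-11) = (-819 + (14 - 4))*(-11) = (-819 + 10)*(-11) = -809*(-11) = 8899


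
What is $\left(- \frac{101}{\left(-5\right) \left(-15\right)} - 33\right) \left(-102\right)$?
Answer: $\frac{87584}{25} \approx 3503.4$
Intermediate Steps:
$\left(- \frac{101}{\left(-5\right) \left(-15\right)} - 33\right) \left(-102\right) = \left(- \frac{101}{75} - 33\right) \left(-102\right) = \left(- \frac{2576}{75}\right) \left(-102\right) = \frac{87584}{25}$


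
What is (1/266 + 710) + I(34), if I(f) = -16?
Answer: 184605/266 ≈ 694.00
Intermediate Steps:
(1/266 + 710) + I(34) = (1/266 + 710) - 16 = 188861/266 - 16 = 184605/266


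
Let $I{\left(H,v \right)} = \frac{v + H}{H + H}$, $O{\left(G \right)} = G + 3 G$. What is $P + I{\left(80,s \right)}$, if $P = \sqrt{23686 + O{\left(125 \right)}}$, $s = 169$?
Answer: $\frac{249}{160} + \sqrt{24186} \approx 157.07$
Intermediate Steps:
$O{\left(G \right)} = 4 G$
$I{\left(H,v \right)} = \frac{H + v}{2 H}$
$P = \sqrt{24186}$ ($P = \sqrt{23686 + 4 \cdot 125} = \sqrt{23686 + 500} = \sqrt{24186} \approx 155.52$)
$P + I{\left(80,s \right)} = \sqrt{24186} + \frac{80 + 169}{2 \cdot 80} = \sqrt{24186} + \frac{1}{2} \cdot \frac{1}{80} \cdot 249 = \sqrt{24186} + \frac{249}{160} = \frac{249}{160} + \sqrt{24186}$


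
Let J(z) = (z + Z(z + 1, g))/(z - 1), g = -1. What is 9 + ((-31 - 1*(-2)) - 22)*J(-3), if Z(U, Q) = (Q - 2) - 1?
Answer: -321/4 ≈ -80.250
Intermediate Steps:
Z(U, Q) = -3 + Q (Z(U, Q) = (-2 + Q) - 1 = -3 + Q)
J(z) = (-4 + z)/(-1 + z) (J(z) = (z + (-3 - 1))/(z - 1) = (z - 4)/(-1 + z) = (-4 + z)/(-1 + z))
9 + ((-31 - 1*(-2)) - 22)*J(-3) = 9 + ((-31 - 1*(-2)) - 22)*((-4 - 3)/(-1 - 3)) = 9 + ((-31 + 2) - 22)*(-7/(-4)) = 9 + (-29 - 22)*(-1/4*(-7)) = 9 - 51*7/4 = 9 - 357/4 = -321/4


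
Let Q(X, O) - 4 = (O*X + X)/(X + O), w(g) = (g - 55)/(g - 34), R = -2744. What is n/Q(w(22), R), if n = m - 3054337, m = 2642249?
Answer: -4518544920/74033 ≈ -61034.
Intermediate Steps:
w(g) = (-55 + g)/(-34 + g)
Q(X, O) = 4 + (X + O*X)/(O + X) (Q(X, O) = 4 + (O*X + X)/(X + O) = 4 + (X + O*X)/(O + X))
n = -412088 (n = 2642249 - 3054337 = -412088)
n/Q(w(22), R) = -412088*(-2744 + (-55 + 22)/(-34 + 22))/(4*(-2744) + 5*((-55 + 22)/(-34 + 22)) - 2744*(-55 + 22)/(-34 + 22)) = -412088*(-2744 - 33/(-12))/(-10976 + 5*(-33/(-12)) - 2744*(-33)/(-12)) = -412088*(-2744 - 1/12*(-33))/(-10976 + 5*(-1/12*(-33)) - (-686)*(-33)/3) = -412088*(-2744 + 11/4)/(-10976 + 5*(11/4) - 2744*11/4) = -412088*(-10965/(4*(-10976 + 55/4 - 7546))) = -412088/((-4/10965*(-74033/4))) = -412088/74033/10965 = -412088*10965/74033 = -4518544920/74033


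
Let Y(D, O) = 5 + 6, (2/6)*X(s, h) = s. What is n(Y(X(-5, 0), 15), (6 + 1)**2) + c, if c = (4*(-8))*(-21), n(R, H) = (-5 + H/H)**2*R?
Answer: 848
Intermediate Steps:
X(s, h) = 3*s
Y(D, O) = 11
n(R, H) = 16*R (n(R, H) = (-5 + 1)**2*R = (-4)**2*R = 16*R)
c = 672 (c = -32*(-21) = 672)
n(Y(X(-5, 0), 15), (6 + 1)**2) + c = 16*11 + 672 = 176 + 672 = 848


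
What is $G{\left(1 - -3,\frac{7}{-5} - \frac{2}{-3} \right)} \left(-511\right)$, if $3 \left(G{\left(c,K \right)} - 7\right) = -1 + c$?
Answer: $-4088$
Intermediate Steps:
$G{\left(c,K \right)} = \frac{20}{3} + \frac{c}{3}$ ($G{\left(c,K \right)} = 7 + \frac{-1 + c}{3} = 7 + \left(- \frac{1}{3} + \frac{c}{3}\right) = \frac{20}{3} + \frac{c}{3}$)
$G{\left(1 - -3,\frac{7}{-5} - \frac{2}{-3} \right)} \left(-511\right) = \left(\frac{20}{3} + \frac{1 - -3}{3}\right) \left(-511\right) = \left(\frac{20}{3} + \frac{1 + 3}{3}\right) \left(-511\right) = \left(\frac{20}{3} + \frac{1}{3} \cdot 4\right) \left(-511\right) = \left(\frac{20}{3} + \frac{4}{3}\right) \left(-511\right) = 8 \left(-511\right) = -4088$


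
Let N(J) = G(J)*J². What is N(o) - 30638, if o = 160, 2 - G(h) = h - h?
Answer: 20562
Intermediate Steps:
G(h) = 2 (G(h) = 2 - (h - h) = 2 - 1*0 = 2 + 0 = 2)
N(J) = 2*J²
N(o) - 30638 = 2*160² - 30638 = 2*25600 - 30638 = 51200 - 30638 = 20562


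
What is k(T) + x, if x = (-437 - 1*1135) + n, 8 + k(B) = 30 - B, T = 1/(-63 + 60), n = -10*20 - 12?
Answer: -5285/3 ≈ -1761.7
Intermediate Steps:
n = -212 (n = -200 - 12 = -212)
T = -1/3 (T = 1/(-3) = -1/3 ≈ -0.33333)
k(B) = 22 - B (k(B) = -8 + (30 - B) = 22 - B)
x = -1784 (x = (-437 - 1*1135) - 212 = (-437 - 1135) - 212 = -1572 - 212 = -1784)
k(T) + x = (22 - 1*(-1/3)) - 1784 = (22 + 1/3) - 1784 = 67/3 - 1784 = -5285/3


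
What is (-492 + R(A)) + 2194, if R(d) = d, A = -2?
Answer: 1700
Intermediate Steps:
(-492 + R(A)) + 2194 = (-492 - 2) + 2194 = -494 + 2194 = 1700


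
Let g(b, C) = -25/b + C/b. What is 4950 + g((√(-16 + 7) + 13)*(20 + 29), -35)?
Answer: 21586560/4361 + 90*I/4361 ≈ 4949.9 + 0.020637*I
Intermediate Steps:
4950 + g((√(-16 + 7) + 13)*(20 + 29), -35) = 4950 + (-25 - 35)/(((√(-16 + 7) + 13)*(20 + 29))) = 4950 - 60/((√(-9) + 13)*49) = 4950 - 60/((3*I + 13)*49) = 4950 - 60/((13 + 3*I)*49) = 4950 - 60/(637 + 147*I) = 4950 + ((637 - 147*I)/427378)*(-60) = 4950 - 30*(637 - 147*I)/213689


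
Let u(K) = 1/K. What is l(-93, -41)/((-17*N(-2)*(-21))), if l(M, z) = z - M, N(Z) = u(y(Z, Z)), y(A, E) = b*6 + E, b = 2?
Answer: 520/357 ≈ 1.4566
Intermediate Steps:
y(A, E) = 12 + E (y(A, E) = 2*6 + E = 12 + E)
u(K) = 1/K
N(Z) = 1/(12 + Z)
l(-93, -41)/((-17*N(-2)*(-21))) = (-41 - 1*(-93))/((-17/(12 - 2)*(-21))) = (-41 + 93)/((-17/10*(-21))) = 52/((-17*⅒*(-21))) = 52/((-17/10*(-21))) = 52/(357/10) = 52*(10/357) = 520/357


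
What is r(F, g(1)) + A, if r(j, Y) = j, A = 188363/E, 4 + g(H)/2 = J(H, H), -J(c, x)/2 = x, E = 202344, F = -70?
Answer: -13975717/202344 ≈ -69.069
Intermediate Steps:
J(c, x) = -2*x
g(H) = -8 - 4*H (g(H) = -8 + 2*(-2*H) = -8 - 4*H)
A = 188363/202344 ≈ 0.93090
r(F, g(1)) + A = -70 + 188363/202344 = -13975717/202344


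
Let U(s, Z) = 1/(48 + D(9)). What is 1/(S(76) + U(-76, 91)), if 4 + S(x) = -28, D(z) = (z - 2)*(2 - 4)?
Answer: -34/1087 ≈ -0.031279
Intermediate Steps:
D(z) = 4 - 2*z (D(z) = (-2 + z)*(-2) = 4 - 2*z)
U(s, Z) = 1/34 (U(s, Z) = 1/(48 + (4 - 2*9)) = 1/(48 + (4 - 18)) = 1/(48 - 14) = 1/34)
S(x) = -32 (S(x) = -4 - 28 = -32)
1/(S(76) + U(-76, 91)) = 1/(-32 + 1/34) = 1/(-1087/34) = -34/1087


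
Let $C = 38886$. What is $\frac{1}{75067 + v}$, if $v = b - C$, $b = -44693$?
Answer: $- \frac{1}{8512} \approx -0.00011748$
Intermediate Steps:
$v = -83579$ ($v = -44693 - 38886 = -83579$)
$\frac{1}{75067 + v} = \frac{1}{75067 - 83579} = \frac{1}{-8512} = - \frac{1}{8512}$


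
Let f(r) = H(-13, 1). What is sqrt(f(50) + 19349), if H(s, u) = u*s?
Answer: 2*sqrt(4834) ≈ 139.05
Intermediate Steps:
H(s, u) = s*u
f(r) = -13 (f(r) = -13*1 = -13)
sqrt(f(50) + 19349) = sqrt(-13 + 19349) = sqrt(19336) = 2*sqrt(4834)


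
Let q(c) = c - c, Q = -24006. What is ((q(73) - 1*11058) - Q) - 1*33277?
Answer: -20329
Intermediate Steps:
q(c) = 0
((q(73) - 1*11058) - Q) - 1*33277 = ((0 - 1*11058) - 1*(-24006)) - 1*33277 = ((0 - 11058) + 24006) - 33277 = (-11058 + 24006) - 33277 = 12948 - 33277 = -20329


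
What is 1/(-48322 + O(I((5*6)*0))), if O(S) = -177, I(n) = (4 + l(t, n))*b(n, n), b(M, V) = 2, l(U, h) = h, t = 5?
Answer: -1/48499 ≈ -2.0619e-5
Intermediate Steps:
I(n) = 8 + 2*n (I(n) = (4 + n)*2 = 8 + 2*n)
1/(-48322 + O(I((5*6)*0))) = 1/(-48322 - 177) = 1/(-48499) = -1/48499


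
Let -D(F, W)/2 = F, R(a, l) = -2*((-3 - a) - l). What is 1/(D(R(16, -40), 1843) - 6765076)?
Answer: -1/6764992 ≈ -1.4782e-7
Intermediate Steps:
R(a, l) = 6 + 2*a + 2*l (R(a, l) = -2*(-3 - a - l) = 6 + 2*a + 2*l)
D(F, W) = -2*F
1/(D(R(16, -40), 1843) - 6765076) = 1/(-2*(6 + 2*16 + 2*(-40)) - 6765076) = 1/(-2*(6 + 32 - 80) - 6765076) = 1/(-2*(-42) - 6765076) = 1/(84 - 6765076) = 1/(-6764992) = -1/6764992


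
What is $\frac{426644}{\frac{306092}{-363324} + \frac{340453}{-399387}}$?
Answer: $- \frac{429923477288513}{1707943829} \approx -2.5172 \cdot 10^{5}$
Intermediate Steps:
$\frac{426644}{\frac{306092}{-363324} + \frac{340453}{-399387}} = \frac{426644}{306092 \left(- \frac{1}{363324}\right) + 340453 \left(- \frac{1}{399387}\right)} = \frac{426644}{- \frac{76523}{90831} - \frac{340453}{399387}} = \frac{426644}{- \frac{6831775316}{4030746733}} = 426644 \left(- \frac{4030746733}{6831775316}\right) = - \frac{429923477288513}{1707943829}$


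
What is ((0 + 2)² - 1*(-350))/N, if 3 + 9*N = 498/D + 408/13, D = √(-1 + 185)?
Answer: -78114348/468307 + 14896674*√46/468307 ≈ 48.942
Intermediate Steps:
D = 2*√46 (D = √184 = 2*√46 ≈ 13.565)
N = 41/13 + 83*√46/138 (N = -⅓ + (498/((2*√46)) + 408/13)/9 = -⅓ + (498*(√46/92) + 408*(1/13))/9 = -⅓ + (249*√46/46 + 408/13)/9 = -⅓ + (408/13 + 249*√46/46)/9 = -⅓ + (136/39 + 83*√46/138) = 41/13 + 83*√46/138 ≈ 7.2331)
((0 + 2)² - 1*(-350))/N = ((0 + 2)² - 1*(-350))/(41/13 + 83*√46/138) = (2² + 350)/(41/13 + 83*√46/138) = (4 + 350)/(41/13 + 83*√46/138) = 354/(41/13 + 83*√46/138)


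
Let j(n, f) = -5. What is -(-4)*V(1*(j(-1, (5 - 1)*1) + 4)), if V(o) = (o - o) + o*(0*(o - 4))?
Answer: 0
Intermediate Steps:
V(o) = 0 (V(o) = 0 + o*(0*(-4 + o)) = 0 + o*0 = 0 + 0 = 0)
-(-4)*V(1*(j(-1, (5 - 1)*1) + 4)) = -(-4)*0 = -1*0 = 0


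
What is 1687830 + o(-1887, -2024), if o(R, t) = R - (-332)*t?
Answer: 1013975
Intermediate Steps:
o(R, t) = R + 332*t
1687830 + o(-1887, -2024) = 1687830 + (-1887 + 332*(-2024)) = 1687830 + (-1887 - 671968) = 1687830 - 673855 = 1013975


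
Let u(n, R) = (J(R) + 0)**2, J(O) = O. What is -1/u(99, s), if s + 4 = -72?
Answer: -1/5776 ≈ -0.00017313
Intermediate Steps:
s = -76 (s = -4 - 72 = -76)
u(n, R) = R**2 (u(n, R) = (R + 0)**2 = R**2)
-1/u(99, s) = -1/((-76)**2) = -1/5776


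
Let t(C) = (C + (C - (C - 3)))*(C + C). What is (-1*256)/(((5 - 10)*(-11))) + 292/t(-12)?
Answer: -9809/2970 ≈ -3.3027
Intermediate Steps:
t(C) = 2*C*(3 + C) (t(C) = (C + (C - (-3 + C)))*(2*C) = (C + (C + (3 - C)))*(2*C) = (C + 3)*(2*C) = (3 + C)*(2*C) = 2*C*(3 + C))
(-1*256)/(((5 - 10)*(-11))) + 292/t(-12) = (-1*256)/(((5 - 10)*(-11))) + 292/((2*(-12)*(3 - 12))) = -256/((-5*(-11))) + 292/((2*(-12)*(-9))) = -256/55 + 292/216 = -256*1/55 + 292*(1/216) = -256/55 + 73/54 = -9809/2970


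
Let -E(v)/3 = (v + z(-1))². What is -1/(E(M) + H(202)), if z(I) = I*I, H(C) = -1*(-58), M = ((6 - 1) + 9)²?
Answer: 1/116369 ≈ 8.5934e-6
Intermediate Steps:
M = 196 (M = (5 + 9)² = 14² = 196)
H(C) = 58
z(I) = I²
E(v) = -3*(1 + v)² (E(v) = -3*(v + (-1)²)² = -3*(v + 1)² = -3*(1 + v)²)
-1/(E(M) + H(202)) = -1/(-3*(1 + 196)² + 58) = -1/(-3*197² + 58) = -1/(-3*38809 + 58) = -1/(-116427 + 58) = -1/(-116369) = -1*(-1/116369) = 1/116369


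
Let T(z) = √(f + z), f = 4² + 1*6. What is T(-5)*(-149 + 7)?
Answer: -142*√17 ≈ -585.48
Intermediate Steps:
f = 22 (f = 16 + 6 = 22)
T(z) = √(22 + z)
T(-5)*(-149 + 7) = √(22 - 5)*(-149 + 7) = √17*(-142) = -142*√17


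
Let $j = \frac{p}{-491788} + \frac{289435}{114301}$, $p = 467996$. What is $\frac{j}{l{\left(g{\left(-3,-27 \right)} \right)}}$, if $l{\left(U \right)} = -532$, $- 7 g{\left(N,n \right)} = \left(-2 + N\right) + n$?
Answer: $- \frac{1009639193}{339826245682} \approx -0.002971$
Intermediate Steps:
$g{\left(N,n \right)} = \frac{2}{7} - \frac{N}{7} - \frac{n}{7}$ ($g{\left(N,n \right)} = - \frac{\left(-2 + N\right) + n}{7} = - \frac{-2 + N + n}{7} = \frac{2}{7} - \frac{N}{7} - \frac{n}{7}$)
$j = \frac{2019278386}{1277542277}$ ($j = \frac{467996}{-491788} + \frac{289435}{114301} = 467996 \left(- \frac{1}{491788}\right) + 289435 \cdot \frac{1}{114301} = - \frac{116999}{122947} + \frac{289435}{114301} = \frac{2019278386}{1277542277} \approx 1.5806$)
$\frac{j}{l{\left(g{\left(-3,-27 \right)} \right)}} = \frac{2019278386}{1277542277 \left(-532\right)} = \frac{2019278386}{1277542277} \left(- \frac{1}{532}\right) = - \frac{1009639193}{339826245682}$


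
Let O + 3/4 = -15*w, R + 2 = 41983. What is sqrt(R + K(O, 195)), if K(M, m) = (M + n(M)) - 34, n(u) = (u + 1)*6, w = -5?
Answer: sqrt(169891)/2 ≈ 206.09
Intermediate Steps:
R = 41981 (R = -2 + 41983 = 41981)
O = 297/4 (O = -3/4 - 15*(-5) = -3/4 + 75 = 297/4 ≈ 74.250)
n(u) = 6 + 6*u (n(u) = (1 + u)*6 = 6 + 6*u)
K(M, m) = -28 + 7*M (K(M, m) = (M + (6 + 6*M)) - 34 = (6 + 7*M) - 34 = -28 + 7*M)
sqrt(R + K(O, 195)) = sqrt(41981 + (-28 + 7*(297/4))) = sqrt(41981 + (-28 + 2079/4)) = sqrt(41981 + 1967/4) = sqrt(169891/4) = sqrt(169891)/2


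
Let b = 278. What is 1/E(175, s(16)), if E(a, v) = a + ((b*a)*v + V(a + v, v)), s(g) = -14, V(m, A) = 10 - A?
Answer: -1/680901 ≈ -1.4686e-6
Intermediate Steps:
E(a, v) = 10 + a - v + 278*a*v (E(a, v) = a + ((278*a)*v + (10 - v)) = a + (278*a*v + (10 - v)) = a + (10 - v + 278*a*v) = 10 + a - v + 278*a*v)
1/E(175, s(16)) = 1/(10 + 175 - 1*(-14) + 278*175*(-14)) = 1/(10 + 175 + 14 - 681100) = 1/(-680901) = -1/680901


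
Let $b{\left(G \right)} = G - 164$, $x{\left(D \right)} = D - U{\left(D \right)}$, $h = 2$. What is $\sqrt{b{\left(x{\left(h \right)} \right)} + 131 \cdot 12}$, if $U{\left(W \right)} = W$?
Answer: $8 \sqrt{22} \approx 37.523$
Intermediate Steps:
$x{\left(D \right)} = 0$ ($x{\left(D \right)} = D - D = 0$)
$b{\left(G \right)} = -164 + G$
$\sqrt{b{\left(x{\left(h \right)} \right)} + 131 \cdot 12} = \sqrt{\left(-164 + 0\right) + 131 \cdot 12} = \sqrt{-164 + 1572} = \sqrt{1408} = 8 \sqrt{22}$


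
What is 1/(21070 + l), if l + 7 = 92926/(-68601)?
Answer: 68601/1444849937 ≈ 4.7480e-5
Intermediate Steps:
l = -573133/68601 (l = -7 + 92926/(-68601) = -7 + 92926*(-1/68601) = -7 - 92926/68601 = -573133/68601 ≈ -8.3546)
1/(21070 + l) = 1/(21070 - 573133/68601) = 1/(1444849937/68601) = 68601/1444849937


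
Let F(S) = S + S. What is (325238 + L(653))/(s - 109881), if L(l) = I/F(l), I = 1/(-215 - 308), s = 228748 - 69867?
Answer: 222149913043/33468862000 ≈ 6.6375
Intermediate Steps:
F(S) = 2*S
s = 158881
I = -1/523 (I = 1/(-523) = -1/523 ≈ -0.0019120)
L(l) = -1/(1046*l) (L(l) = -1/(2*l)/523 = -1/(1046*l))
(325238 + L(653))/(s - 109881) = (325238 - 1/1046/653)/(158881 - 109881) = (325238 - 1/1046*1/653)/49000 = (325238 - 1/683038)*(1/49000) = (222149913043/683038)*(1/49000) = 222149913043/33468862000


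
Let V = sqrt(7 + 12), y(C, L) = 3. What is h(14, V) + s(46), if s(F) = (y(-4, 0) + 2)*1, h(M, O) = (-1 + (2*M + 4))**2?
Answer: 966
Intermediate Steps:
V = sqrt(19) ≈ 4.3589
h(M, O) = (3 + 2*M)**2 (h(M, O) = (-1 + (4 + 2*M))**2 = (3 + 2*M)**2)
s(F) = 5 (s(F) = (3 + 2)*1 = 5*1 = 5)
h(14, V) + s(46) = (3 + 2*14)**2 + 5 = (3 + 28)**2 + 5 = 31**2 + 5 = 961 + 5 = 966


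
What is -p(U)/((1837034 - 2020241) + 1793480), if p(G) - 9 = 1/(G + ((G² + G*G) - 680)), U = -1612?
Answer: -46753165/8365039739308 ≈ -5.5891e-6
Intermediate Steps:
p(G) = 9 + 1/(-680 + G + 2*G²) (p(G) = 9 + 1/(G + ((G² + G*G) - 680)) = 9 + 1/(G + ((G² + G²) - 680)) = 9 + 1/(G + (2*G² - 680)) = 9 + 1/(G + (-680 + 2*G²)) = 9 + 1/(-680 + G + 2*G²))
-p(U)/((1837034 - 2020241) + 1793480) = -(-6119 + 9*(-1612) + 18*(-1612)²)/(-680 - 1612 + 2*(-1612)²)/((1837034 - 2020241) + 1793480) = -(-6119 - 14508 + 18*2598544)/(-680 - 1612 + 2*2598544)/(-183207 + 1793480) = -(-6119 - 14508 + 46773792)/(-680 - 1612 + 5197088)/1610273 = -46753165/5194796/1610273 = -(1/5194796)*46753165/1610273 = -46753165/(5194796*1610273) = -1*46753165/8365039739308 = -46753165/8365039739308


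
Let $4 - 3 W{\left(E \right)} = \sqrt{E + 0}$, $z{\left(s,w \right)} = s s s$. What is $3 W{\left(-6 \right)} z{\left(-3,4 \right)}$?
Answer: $-108 + 27 i \sqrt{6} \approx -108.0 + 66.136 i$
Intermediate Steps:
$z{\left(s,w \right)} = s^{3}$ ($z{\left(s,w \right)} = s^{2} s = s^{3}$)
$W{\left(E \right)} = \frac{4}{3} - \frac{\sqrt{E}}{3}$ ($W{\left(E \right)} = \frac{4}{3} - \frac{\sqrt{E + 0}}{3} = \frac{4}{3} - \frac{\sqrt{E}}{3}$)
$3 W{\left(-6 \right)} z{\left(-3,4 \right)} = 3 \left(\frac{4}{3} - \frac{\sqrt{-6}}{3}\right) \left(-3\right)^{3} = 3 \left(\frac{4}{3} - \frac{i \sqrt{6}}{3}\right) \left(-27\right) = \left(4 - i \sqrt{6}\right) \left(-27\right) = -108 + 27 i \sqrt{6}$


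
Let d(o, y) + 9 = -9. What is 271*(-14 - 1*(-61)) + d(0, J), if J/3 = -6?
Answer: 12719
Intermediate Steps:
J = -18 (J = 3*(-6) = -18)
d(o, y) = -18 (d(o, y) = -9 - 9 = -18)
271*(-14 - 1*(-61)) + d(0, J) = 271*(-14 - 1*(-61)) - 18 = 271*(-14 + 61) - 18 = 271*47 - 18 = 12737 - 18 = 12719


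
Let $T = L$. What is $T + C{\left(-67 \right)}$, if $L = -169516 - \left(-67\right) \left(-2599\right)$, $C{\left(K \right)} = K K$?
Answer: $-339160$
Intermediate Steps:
$C{\left(K \right)} = K^{2}$
$L = -343649$ ($L = -169516 - 174133 = -343649$)
$T = -343649$
$T + C{\left(-67 \right)} = -343649 + \left(-67\right)^{2} = -343649 + 4489 = -339160$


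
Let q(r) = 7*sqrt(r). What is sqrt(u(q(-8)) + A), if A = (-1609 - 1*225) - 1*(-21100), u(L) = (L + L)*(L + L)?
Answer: sqrt(17698) ≈ 133.03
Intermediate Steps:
u(L) = 4*L**2 (u(L) = (2*L)*(2*L) = 4*L**2)
A = 19266 (A = (-1609 - 225) + 21100 = -1834 + 21100 = 19266)
sqrt(u(q(-8)) + A) = sqrt(4*(7*sqrt(-8))**2 + 19266) = sqrt(4*(7*(2*I*sqrt(2)))**2 + 19266) = sqrt(4*(14*I*sqrt(2))**2 + 19266) = sqrt(4*(-392) + 19266) = sqrt(-1568 + 19266) = sqrt(17698)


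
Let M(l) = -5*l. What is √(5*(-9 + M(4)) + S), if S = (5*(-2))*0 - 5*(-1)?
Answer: 2*I*√35 ≈ 11.832*I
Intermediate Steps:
S = 5 (S = -10*0 + 5 = 0 + 5 = 5)
√(5*(-9 + M(4)) + S) = √(5*(-9 - 5*4) + 5) = √(5*(-9 - 20) + 5) = √(5*(-29) + 5) = √(-145 + 5) = √(-140) = 2*I*√35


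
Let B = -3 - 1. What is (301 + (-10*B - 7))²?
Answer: 111556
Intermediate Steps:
B = -4
(301 + (-10*B - 7))² = (301 + (-10*(-4) - 7))² = (301 + (40 - 7))² = (301 + 33)² = 334² = 111556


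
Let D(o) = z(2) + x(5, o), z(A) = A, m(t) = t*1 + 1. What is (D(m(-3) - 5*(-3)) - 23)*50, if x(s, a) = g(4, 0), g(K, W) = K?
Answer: -850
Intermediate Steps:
m(t) = 1 + t (m(t) = t + 1 = 1 + t)
x(s, a) = 4
D(o) = 6 (D(o) = 2 + 4 = 6)
(D(m(-3) - 5*(-3)) - 23)*50 = (6 - 23)*50 = -17*50 = -850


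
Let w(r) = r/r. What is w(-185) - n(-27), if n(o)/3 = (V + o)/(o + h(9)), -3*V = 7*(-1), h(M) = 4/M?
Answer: -427/239 ≈ -1.7866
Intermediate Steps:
w(r) = 1
V = 7/3 (V = -7*(-1)/3 = -⅓*(-7) = 7/3 ≈ 2.3333)
n(o) = 3*(7/3 + o)/(4/9 + o) (n(o) = 3*((7/3 + o)/(o + 4/9)) = 3*((7/3 + o)/(4/9 + o)) = 3*(7/3 + o)/(4/9 + o))
w(-185) - n(-27) = 1 - 9*(7 + 3*(-27))/(4 + 9*(-27)) = 1 - 9*(7 - 81)/(4 - 243) = 1 - 9*(-74)/(-239) = 1 - 9*(-1)*(-74)/239 = 1 - 1*666/239 = 1 - 666/239 = -427/239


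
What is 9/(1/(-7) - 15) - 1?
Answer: -169/106 ≈ -1.5943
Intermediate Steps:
9/(1/(-7) - 15) - 1 = 9/(-1/7 - 15) - 1 = 9/(-106/7) - 1 = 9*(-7/106) - 1 = -63/106 - 1 = -169/106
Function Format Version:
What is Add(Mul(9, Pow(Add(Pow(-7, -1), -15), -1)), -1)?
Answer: Rational(-169, 106) ≈ -1.5943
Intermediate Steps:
Add(Mul(9, Pow(Add(Pow(-7, -1), -15), -1)), -1) = Add(Mul(9, Pow(Add(Rational(-1, 7), -15), -1)), -1) = Add(Mul(9, Pow(Rational(-106, 7), -1)), -1) = Add(Mul(9, Rational(-7, 106)), -1) = Add(Rational(-63, 106), -1) = Rational(-169, 106)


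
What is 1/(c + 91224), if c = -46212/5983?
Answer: 5983/545746980 ≈ 1.0963e-5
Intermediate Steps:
c = -46212/5983 (c = -46212*1/5983 = -46212/5983 ≈ -7.7239)
1/(c + 91224) = 1/(-46212/5983 + 91224) = 1/(545746980/5983) = 5983/545746980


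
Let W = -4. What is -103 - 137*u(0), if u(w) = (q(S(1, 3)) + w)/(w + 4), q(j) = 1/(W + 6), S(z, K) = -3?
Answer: -961/8 ≈ -120.13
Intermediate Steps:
q(j) = ½ (q(j) = 1/(-4 + 6) = 1/2 = ½)
u(w) = (½ + w)/(4 + w) (u(w) = (½ + w)/(w + 4) = (½ + w)/(4 + w))
-103 - 137*u(0) = -103 - 137*(½ + 0)/(4 + 0) = -103 - 137/(4*2) = -103 - 137*⅛ = -103 - 137/8 = -961/8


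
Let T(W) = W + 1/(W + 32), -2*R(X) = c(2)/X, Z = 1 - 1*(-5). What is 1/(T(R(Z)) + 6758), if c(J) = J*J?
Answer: 285/1925944 ≈ 0.00014798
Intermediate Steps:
c(J) = J²
Z = 6 (Z = 1 + 5 = 6)
R(X) = -2/X (R(X) = -2²/(2*X) = -2/X)
T(W) = W + 1/(32 + W)
1/(T(R(Z)) + 6758) = 1/((1 + (-2/6)² + 32*(-2/6))/(32 - 2/6) + 6758) = 1/((1 + (-2*⅙)² + 32*(-2*⅙))/(32 - 2*⅙) + 6758) = 1/((1 + (-⅓)² + 32*(-⅓))/(32 - ⅓) + 6758) = 1/((1 + ⅑ - 32/3)/(95/3) + 6758) = 1/((3/95)*(-86/9) + 6758) = 1/(-86/285 + 6758) = 1/(1925944/285) = 285/1925944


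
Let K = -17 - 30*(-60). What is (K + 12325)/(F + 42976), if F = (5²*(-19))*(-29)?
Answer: 14108/56751 ≈ 0.24859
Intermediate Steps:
K = 1783 (K = -17 + 1800 = 1783)
F = 13775 (F = (25*(-19))*(-29) = -475*(-29) = 13775)
(K + 12325)/(F + 42976) = (1783 + 12325)/(13775 + 42976) = 14108/56751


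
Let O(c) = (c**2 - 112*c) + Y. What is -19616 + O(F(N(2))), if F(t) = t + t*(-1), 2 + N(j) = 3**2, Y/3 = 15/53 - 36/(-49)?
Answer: -50934823/2597 ≈ -19613.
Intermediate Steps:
Y = 7929/2597 (Y = 3*(15/53 - 36/(-49)) = 3*(15*(1/53) - 36*(-1/49)) = 3*(15/53 + 36/49) = 3*(2643/2597) = 7929/2597 ≈ 3.0531)
N(j) = 7 (N(j) = -2 + 3**2 = -2 + 9 = 7)
F(t) = 0 (F(t) = t - t = 0)
O(c) = 7929/2597 + c**2 - 112*c (O(c) = (c**2 - 112*c) + 7929/2597 = 7929/2597 + c**2 - 112*c)
-19616 + O(F(N(2))) = -19616 + (7929/2597 + 0**2 - 112*0) = -19616 + (7929/2597 + 0 + 0) = -19616 + 7929/2597 = -50934823/2597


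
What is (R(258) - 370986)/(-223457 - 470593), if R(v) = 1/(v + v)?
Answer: 7657151/14325192 ≈ 0.53452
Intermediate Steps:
R(v) = 1/(2*v)
(R(258) - 370986)/(-223457 - 470593) = ((1/2)/258 - 370986)/(-223457 - 470593) = ((1/2)*(1/258) - 370986)/(-694050) = (1/516 - 370986)*(-1/694050) = -191428775/516*(-1/694050) = 7657151/14325192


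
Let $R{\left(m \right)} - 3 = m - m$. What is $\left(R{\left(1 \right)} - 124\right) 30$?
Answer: $-3630$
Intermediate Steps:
$R{\left(m \right)} = 3$ ($R{\left(m \right)} = 3 + \left(m - m\right) = 3 + 0 = 3$)
$\left(R{\left(1 \right)} - 124\right) 30 = \left(3 - 124\right) 30 = \left(-121\right) 30 = -3630$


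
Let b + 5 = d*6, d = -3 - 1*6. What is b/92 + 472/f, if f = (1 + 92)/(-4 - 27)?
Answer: -43601/276 ≈ -157.97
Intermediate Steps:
d = -9 (d = -3 - 6 = -9)
f = -3 (f = 93/(-31) = 93*(-1/31) = -3)
b = -59 (b = -5 - 9*6 = -5 - 54 = -59)
b/92 + 472/f = -59/92 + 472/(-3) = -59*1/92 + 472*(-⅓) = -59/92 - 472/3 = -43601/276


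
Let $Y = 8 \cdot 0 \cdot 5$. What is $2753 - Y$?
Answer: $2753$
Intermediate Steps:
$Y = 0$ ($Y = 0 \cdot 5 = 0$)
$2753 - Y = 2753 - 0 = 2753 + 0 = 2753$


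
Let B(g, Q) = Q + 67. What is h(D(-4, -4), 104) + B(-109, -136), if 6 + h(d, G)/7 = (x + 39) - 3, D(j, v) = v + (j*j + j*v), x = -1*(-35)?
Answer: 386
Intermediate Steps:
B(g, Q) = 67 + Q
x = 35
D(j, v) = v + j² + j*v (D(j, v) = v + (j² + j*v) = v + j² + j*v)
h(d, G) = 455 (h(d, G) = -42 + 7*((35 + 39) - 3) = -42 + 7*(74 - 3) = -42 + 7*71 = -42 + 497 = 455)
h(D(-4, -4), 104) + B(-109, -136) = 455 + (67 - 136) = 455 - 69 = 386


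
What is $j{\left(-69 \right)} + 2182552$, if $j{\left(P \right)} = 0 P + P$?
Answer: $2182483$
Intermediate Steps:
$j{\left(P \right)} = P$ ($j{\left(P \right)} = 0 + P = P$)
$j{\left(-69 \right)} + 2182552 = -69 + 2182552 = 2182483$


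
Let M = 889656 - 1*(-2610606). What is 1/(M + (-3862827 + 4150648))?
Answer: 1/3788083 ≈ 2.6399e-7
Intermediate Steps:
M = 3500262 (M = 889656 + 2610606 = 3500262)
1/(M + (-3862827 + 4150648)) = 1/(3500262 + (-3862827 + 4150648)) = 1/(3500262 + 287821) = 1/3788083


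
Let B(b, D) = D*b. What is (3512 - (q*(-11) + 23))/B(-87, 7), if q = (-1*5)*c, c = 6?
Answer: -1053/203 ≈ -5.1872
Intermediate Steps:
q = -30 (q = -1*5*6 = -5*6 = -30)
(3512 - (q*(-11) + 23))/B(-87, 7) = (3512 - (-30*(-11) + 23))/((7*(-87))) = (3512 - (330 + 23))/(-609) = (3512 - 1*353)*(-1/609) = (3512 - 353)*(-1/609) = 3159*(-1/609) = -1053/203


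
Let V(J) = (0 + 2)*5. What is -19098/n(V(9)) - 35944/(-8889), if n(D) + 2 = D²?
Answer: -83119805/435561 ≈ -190.83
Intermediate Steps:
V(J) = 10 (V(J) = 2*5 = 10)
n(D) = -2 + D²
-19098/n(V(9)) - 35944/(-8889) = -19098/(-2 + 10²) - 35944/(-8889) = -19098/(-2 + 100) - 35944*(-1/8889) = -19098/98 + 35944/8889 = -19098*1/98 + 35944/8889 = -9549/49 + 35944/8889 = -83119805/435561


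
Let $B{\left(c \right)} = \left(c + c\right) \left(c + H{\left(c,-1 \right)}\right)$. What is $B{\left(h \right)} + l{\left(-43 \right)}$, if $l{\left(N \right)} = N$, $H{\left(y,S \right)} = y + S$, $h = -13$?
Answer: $659$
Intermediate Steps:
$H{\left(y,S \right)} = S + y$
$B{\left(c \right)} = 2 c \left(-1 + 2 c\right)$ ($B{\left(c \right)} = \left(c + c\right) \left(c + \left(-1 + c\right)\right) = 2 c \left(-1 + 2 c\right)$)
$B{\left(h \right)} + l{\left(-43 \right)} = 2 \left(-13\right) \left(-1 + 2 \left(-13\right)\right) - 43 = 2 \left(-13\right) \left(-1 - 26\right) - 43 = 2 \left(-13\right) \left(-27\right) - 43 = 702 - 43 = 659$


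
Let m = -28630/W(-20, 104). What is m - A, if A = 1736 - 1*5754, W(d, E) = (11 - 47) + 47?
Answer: 15568/11 ≈ 1415.3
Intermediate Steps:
W(d, E) = 11 (W(d, E) = -36 + 47 = 11)
A = -4018 (A = 1736 - 5754 = -4018)
m = -28630/11 ≈ -2602.7
m - A = -28630/11 - 1*(-4018) = -28630/11 + 4018 = 15568/11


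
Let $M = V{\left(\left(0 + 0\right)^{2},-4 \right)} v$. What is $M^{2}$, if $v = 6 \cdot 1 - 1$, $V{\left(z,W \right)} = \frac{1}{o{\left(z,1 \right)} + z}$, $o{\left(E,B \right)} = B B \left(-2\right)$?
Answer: $\frac{25}{4} \approx 6.25$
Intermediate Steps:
$o{\left(E,B \right)} = - 2 B^{2}$ ($o{\left(E,B \right)} = B^{2} \left(-2\right) = - 2 B^{2}$)
$V{\left(z,W \right)} = \frac{1}{-2 + z}$ ($V{\left(z,W \right)} = \frac{1}{- 2 \cdot 1^{2} + z} = \frac{1}{\left(-2\right) 1 + z} = \frac{1}{-2 + z}$)
$v = 5$ ($v = 6 - 1 = 5$)
$M = - \frac{5}{2}$ ($M = \frac{1}{-2 + \left(0 + 0\right)^{2}} \cdot 5 = \frac{1}{-2 + 0^{2}} \cdot 5 = \frac{1}{-2 + 0} \cdot 5 = \frac{1}{-2} \cdot 5 = \left(- \frac{1}{2}\right) 5 = - \frac{5}{2} \approx -2.5$)
$M^{2} = \left(- \frac{5}{2}\right)^{2} = \frac{25}{4}$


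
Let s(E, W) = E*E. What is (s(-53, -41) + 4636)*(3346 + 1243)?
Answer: 34165105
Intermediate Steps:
s(E, W) = E²
(s(-53, -41) + 4636)*(3346 + 1243) = ((-53)² + 4636)*(3346 + 1243) = (2809 + 4636)*4589 = 7445*4589 = 34165105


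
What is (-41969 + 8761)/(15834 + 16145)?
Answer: -33208/31979 ≈ -1.0384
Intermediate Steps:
(-41969 + 8761)/(15834 + 16145) = -33208/31979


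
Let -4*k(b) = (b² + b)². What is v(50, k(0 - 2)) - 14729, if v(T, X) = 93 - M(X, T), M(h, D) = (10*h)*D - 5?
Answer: -14131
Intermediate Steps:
k(b) = -(b + b²)²/4 (k(b) = -(b² + b)²/4 = -(b + b²)²/4)
M(h, D) = -5 + 10*D*h (M(h, D) = 10*D*h - 5 = -5 + 10*D*h)
v(T, X) = 98 - 10*T*X (v(T, X) = 93 - (-5 + 10*T*X) = 93 + (5 - 10*T*X) = 98 - 10*T*X)
v(50, k(0 - 2)) - 14729 = (98 - 10*50*(-(0 - 2)²*(1 + (0 - 2))²/4)) - 14729 = (98 - 10*50*(-¼*(-2)²*(1 - 2)²)) - 14729 = (98 - 10*50*(-¼*4*(-1)²)) - 14729 = (98 - 10*50*(-¼*4*1)) - 14729 = (98 - 10*50*(-1)) - 14729 = (98 + 500) - 14729 = 598 - 14729 = -14131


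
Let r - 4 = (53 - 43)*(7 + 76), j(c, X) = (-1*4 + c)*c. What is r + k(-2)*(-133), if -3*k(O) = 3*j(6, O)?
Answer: 2430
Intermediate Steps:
j(c, X) = c*(-4 + c) (j(c, X) = (-4 + c)*c = c*(-4 + c))
r = 834 (r = 4 + (53 - 43)*(7 + 76) = 4 + 10*83 = 4 + 830 = 834)
k(O) = -12 (k(O) = -6*(-4 + 6) = -6*2 = -12)
r + k(-2)*(-133) = 834 - 12*(-133) = 834 + 1596 = 2430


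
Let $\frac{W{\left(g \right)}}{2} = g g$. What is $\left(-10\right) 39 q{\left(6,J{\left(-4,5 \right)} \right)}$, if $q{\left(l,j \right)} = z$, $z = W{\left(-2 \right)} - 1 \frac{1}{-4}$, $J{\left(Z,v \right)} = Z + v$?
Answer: $- \frac{6435}{2} \approx -3217.5$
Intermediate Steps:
$W{\left(g \right)} = 2 g^{2}$ ($W{\left(g \right)} = 2 g g = 2 g^{2}$)
$z = \frac{33}{4}$ ($z = 2 \left(-2\right)^{2} - 1 \frac{1}{-4} = 2 \cdot 4 - 1 \left(- \frac{1}{4}\right) = 8 - - \frac{1}{4} = 8 + \frac{1}{4} = \frac{33}{4} \approx 8.25$)
$q{\left(l,j \right)} = \frac{33}{4}$
$\left(-10\right) 39 q{\left(6,J{\left(-4,5 \right)} \right)} = \left(-10\right) 39 \cdot \frac{33}{4} = \left(-390\right) \frac{33}{4} = - \frac{6435}{2}$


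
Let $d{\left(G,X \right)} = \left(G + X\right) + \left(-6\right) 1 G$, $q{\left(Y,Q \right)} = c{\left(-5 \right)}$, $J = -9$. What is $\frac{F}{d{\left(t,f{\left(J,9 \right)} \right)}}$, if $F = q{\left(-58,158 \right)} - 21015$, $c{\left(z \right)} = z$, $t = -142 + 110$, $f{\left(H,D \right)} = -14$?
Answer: $- \frac{10510}{73} \approx -143.97$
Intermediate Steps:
$t = -32$
$q{\left(Y,Q \right)} = -5$
$d{\left(G,X \right)} = X - 5 G$ ($d{\left(G,X \right)} = \left(G + X\right) - 6 G = X - 5 G$)
$F = -21020$ ($F = -5 - 21015 = -21020$)
$\frac{F}{d{\left(t,f{\left(J,9 \right)} \right)}} = - \frac{21020}{-14 - -160} = - \frac{21020}{-14 + 160} = - \frac{21020}{146} = \left(-21020\right) \frac{1}{146} = - \frac{10510}{73}$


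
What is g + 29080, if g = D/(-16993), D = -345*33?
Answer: 494167825/16993 ≈ 29081.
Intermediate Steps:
D = -11385
g = 11385/16993 (g = -11385/(-16993) = -11385*(-1/16993) = 11385/16993 ≈ 0.66998)
g + 29080 = 11385/16993 + 29080 = 494167825/16993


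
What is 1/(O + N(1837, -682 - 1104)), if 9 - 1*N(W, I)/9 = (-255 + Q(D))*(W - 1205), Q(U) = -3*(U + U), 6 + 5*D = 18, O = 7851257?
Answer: 5/46918426 ≈ 1.0657e-7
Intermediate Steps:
D = 12/5 (D = -6/5 + (⅕)*18 = -6/5 + 18/5 = 12/5 ≈ 2.4000)
Q(U) = -6*U
N(W, I) = -2921562 + 12123*W/5 (N(W, I) = 81 - 9*(-255 - 6*12/5)*(W - 1205) = 81 - 9*(-255 - 72/5)*(-1205 + W) = 81 - (-12123)*(-1205 + W)/5 = 81 - 9*(324627 - 1347*W/5) = 81 + (-2921643 + 12123*W/5) = -2921562 + 12123*W/5)
1/(O + N(1837, -682 - 1104)) = 1/(7851257 + (-2921562 + (12123/5)*1837)) = 1/(7851257 + (-2921562 + 22269951/5)) = 1/(7851257 + 7662141/5) = 1/(46918426/5) = 5/46918426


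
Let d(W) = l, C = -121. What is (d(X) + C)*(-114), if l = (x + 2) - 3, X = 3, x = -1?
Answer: 14022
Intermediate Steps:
l = -2 (l = (-1 + 2) - 3 = 1 - 3 = -2)
d(W) = -2
(d(X) + C)*(-114) = (-2 - 121)*(-114) = -123*(-114) = 14022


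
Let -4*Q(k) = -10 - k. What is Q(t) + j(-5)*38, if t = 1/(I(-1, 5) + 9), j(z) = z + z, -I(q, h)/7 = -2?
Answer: -34729/92 ≈ -377.49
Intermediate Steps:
I(q, h) = 14 (I(q, h) = -7*(-2) = 14)
j(z) = 2*z
t = 1/23 (t = 1/(14 + 9) = 1/23 ≈ 0.043478)
Q(k) = 5/2 + k/4 (Q(k) = -(-10 - k)/4 = 5/2 + k/4)
Q(t) + j(-5)*38 = (5/2 + (1/4)*(1/23)) + (2*(-5))*38 = (5/2 + 1/92) - 10*38 = 231/92 - 380 = -34729/92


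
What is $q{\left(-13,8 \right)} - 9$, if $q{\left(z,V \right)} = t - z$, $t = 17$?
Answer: $21$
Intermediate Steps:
$q{\left(z,V \right)} = 17 - z$
$q{\left(-13,8 \right)} - 9 = \left(17 - -13\right) - 9 = \left(17 + 13\right) - 9 = 30 - 9 = 21$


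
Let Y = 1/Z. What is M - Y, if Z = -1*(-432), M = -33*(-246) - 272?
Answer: 3389471/432 ≈ 7846.0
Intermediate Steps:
M = 7846 (M = 8118 - 272 = 7846)
Z = 432
Y = 1/432 ≈ 0.0023148
M - Y = 7846 - 1*1/432 = 7846 - 1/432 = 3389471/432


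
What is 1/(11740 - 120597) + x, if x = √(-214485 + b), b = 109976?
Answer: -1/108857 + I*√104509 ≈ -9.1864e-6 + 323.28*I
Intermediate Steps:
x = I*√104509 (x = √(-214485 + 109976) = √(-104509) = I*√104509 ≈ 323.28*I)
1/(11740 - 120597) + x = 1/(11740 - 120597) + I*√104509 = 1/(-108857) + I*√104509 = -1/108857 + I*√104509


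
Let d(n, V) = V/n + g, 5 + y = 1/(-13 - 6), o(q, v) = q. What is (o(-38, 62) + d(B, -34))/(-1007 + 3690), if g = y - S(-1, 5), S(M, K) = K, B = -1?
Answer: -267/50977 ≈ -0.0052377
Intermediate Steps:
y = -96/19 (y = -5 + 1/(-13 - 6) = -5 + 1/(-19) = -5 - 1/19 = -96/19 ≈ -5.0526)
g = -191/19 (g = -96/19 - 1*5 = -96/19 - 5 = -191/19 ≈ -10.053)
d(n, V) = -191/19 + V/n (d(n, V) = V/n - 191/19 = -191/19 + V/n)
(o(-38, 62) + d(B, -34))/(-1007 + 3690) = (-38 + (-191/19 - 34/(-1)))/(-1007 + 3690) = (-38 + (-191/19 - 34*(-1)))/2683 = (-38 + (-191/19 + 34))*(1/2683) = (-38 + 455/19)*(1/2683) = -267/19*1/2683 = -267/50977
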